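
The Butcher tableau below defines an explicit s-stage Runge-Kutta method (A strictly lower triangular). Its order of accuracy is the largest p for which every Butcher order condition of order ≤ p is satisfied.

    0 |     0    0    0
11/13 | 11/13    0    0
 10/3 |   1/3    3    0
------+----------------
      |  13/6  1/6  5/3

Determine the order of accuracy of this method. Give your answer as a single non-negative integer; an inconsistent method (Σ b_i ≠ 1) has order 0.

b = (13/6, 1/6, 5/3)
c = (0, 11/13, 10/3)
Ac = (0, 0, 33/13)
Σ b_i: 13/6·1 + 1/6·1 + 5/3·1 = 4 ≠ 1 ⇒ order 0.

0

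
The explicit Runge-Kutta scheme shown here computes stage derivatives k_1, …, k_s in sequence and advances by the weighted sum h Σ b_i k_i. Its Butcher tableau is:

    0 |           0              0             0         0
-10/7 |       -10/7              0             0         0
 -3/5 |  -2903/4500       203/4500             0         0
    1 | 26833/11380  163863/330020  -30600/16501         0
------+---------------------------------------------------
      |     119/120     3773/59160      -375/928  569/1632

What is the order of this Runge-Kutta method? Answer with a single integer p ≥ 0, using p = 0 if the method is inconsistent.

b = (119/120, 3773/59160, -375/928, 569/1632)
c = (0, -10/7, -3/5, 1)
Ac = (0, 0, -29/450, 459/1138)
Σ b_i: 119/120·1 + 3773/59160·1 + (-375/928)·1 + 569/1632·1 = 1 ✓
b·c: 3773/59160·(-10/7) + (-375/928)·(-3/5) + 569/1632·1 = 1/2 ✓
b·c²: 3773/59160·100/49 + (-375/928)·9/25 + 569/1632·1 = 1/3 ✓
b·Ac: (-375/928)·(-29/450) + 569/1632·459/1138 = 1/6 ✓
b·c³: 3773/59160·(-1000/343) + (-375/928)·(-27/125) + 569/1632·1 = 1/4 ✓
b·(c∘Ac): (-375/928)·29/750 + 569/1632·459/1138 = 1/8 ✓
b·Ac²: (-375/928)·29/315 + 569/1632·1377/3983 = 1/12 ✓
b·A²c: 569/1632·68/569 = 1/24 ✓; 4 stages ⇒ order 4.

4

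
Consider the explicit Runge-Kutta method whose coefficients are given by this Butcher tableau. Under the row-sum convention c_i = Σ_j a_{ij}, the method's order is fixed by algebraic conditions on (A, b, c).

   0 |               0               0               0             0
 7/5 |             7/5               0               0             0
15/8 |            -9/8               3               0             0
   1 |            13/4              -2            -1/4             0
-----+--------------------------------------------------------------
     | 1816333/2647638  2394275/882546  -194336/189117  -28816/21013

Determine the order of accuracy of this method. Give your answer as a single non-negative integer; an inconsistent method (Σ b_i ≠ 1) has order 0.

3

b = (1816333/2647638, 2394275/882546, -194336/189117, -28816/21013)
c = (0, 7/5, 15/8, 1)
Ac = (0, 0, 21/5, -523/160)
Σ b_i: 1816333/2647638·1 + 2394275/882546·1 + (-194336/189117)·1 + (-28816/21013)·1 = 1 ✓
b·c: 2394275/882546·7/5 + (-194336/189117)·15/8 + (-28816/21013)·1 = 1/2 ✓
b·c²: 2394275/882546·49/25 + (-194336/189117)·225/64 + (-28816/21013)·1 = 1/3 ✓
b·Ac: (-194336/189117)·21/5 + (-28816/21013)·(-523/160) = 1/6 ✓
b·c³: 2394275/882546·343/125 + (-194336/189117)·3375/512 + (-28816/21013)·1 = -3534233/5043120 ≠ 1/4 ⇒ order 3.
b·(c∘Ac): (-194336/189117)·63/8 + (-28816/21013)·(-523/160) = -758517/210130 ≠ 1/8
b·Ac²: (-194336/189117)·147/25 + (-28816/21013)·(-30713/6400) = 2716583/5043120 ≠ 1/12
b·A²c: (-28816/21013)·(-21/20) = 151284/105065 ≠ 1/24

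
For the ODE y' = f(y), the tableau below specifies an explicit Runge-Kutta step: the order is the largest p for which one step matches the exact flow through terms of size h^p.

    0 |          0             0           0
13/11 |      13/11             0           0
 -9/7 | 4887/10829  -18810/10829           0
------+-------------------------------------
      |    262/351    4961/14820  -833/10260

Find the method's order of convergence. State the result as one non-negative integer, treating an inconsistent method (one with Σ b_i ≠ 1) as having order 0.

3

b = (262/351, 4961/14820, -833/10260)
c = (0, 13/11, -9/7)
Ac = (0, 0, -1710/833)
Σ b_i: 262/351·1 + 4961/14820·1 + (-833/10260)·1 = 1 ✓
b·c: 4961/14820·13/11 + (-833/10260)·(-9/7) = 1/2 ✓
b·c²: 4961/14820·169/121 + (-833/10260)·81/49 = 1/3 ✓
b·Ac: (-833/10260)·(-1710/833) = 1/6 ✓; 3 stages ⇒ order 3.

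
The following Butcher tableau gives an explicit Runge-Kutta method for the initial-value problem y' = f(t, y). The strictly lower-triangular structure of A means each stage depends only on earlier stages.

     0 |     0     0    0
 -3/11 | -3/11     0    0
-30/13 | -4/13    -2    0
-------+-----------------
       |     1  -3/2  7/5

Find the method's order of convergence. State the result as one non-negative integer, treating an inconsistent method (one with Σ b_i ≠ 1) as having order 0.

b = (1, -3/2, 7/5)
c = (0, -3/11, -30/13)
Ac = (0, 0, 6/11)
Σ b_i: 1·1 + (-3/2)·1 + 7/5·1 = 9/10 ≠ 1 ⇒ order 0.

0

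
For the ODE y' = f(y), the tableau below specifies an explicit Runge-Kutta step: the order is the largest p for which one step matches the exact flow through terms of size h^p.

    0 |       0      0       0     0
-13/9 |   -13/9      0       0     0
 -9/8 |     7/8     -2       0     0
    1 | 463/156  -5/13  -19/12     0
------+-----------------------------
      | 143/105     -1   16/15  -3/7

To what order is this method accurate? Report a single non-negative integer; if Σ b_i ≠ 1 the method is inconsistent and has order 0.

1

b = (143/105, -1, 16/15, -3/7)
c = (0, -13/9, -9/8, 1)
Ac = (0, 0, 26/9, 673/288)
Σ b_i: 143/105·1 + (-1)·1 + 16/15·1 + (-3/7)·1 = 1 ✓
b·c: (-1)·(-13/9) + 16/15·(-9/8) + (-3/7)·1 = -58/315 ≠ 1/2 ⇒ order 1.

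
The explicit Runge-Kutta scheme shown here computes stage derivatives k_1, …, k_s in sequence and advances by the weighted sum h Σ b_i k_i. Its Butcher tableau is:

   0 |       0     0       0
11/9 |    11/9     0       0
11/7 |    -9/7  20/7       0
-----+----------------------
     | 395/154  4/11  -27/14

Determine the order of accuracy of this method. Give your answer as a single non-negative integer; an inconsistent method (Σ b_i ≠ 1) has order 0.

1

b = (395/154, 4/11, -27/14)
c = (0, 11/9, 11/7)
Ac = (0, 0, 220/63)
Σ b_i: 395/154·1 + 4/11·1 + (-27/14)·1 = 1 ✓
b·c: 4/11·11/9 + (-27/14)·11/7 = -2281/882 ≠ 1/2 ⇒ order 1.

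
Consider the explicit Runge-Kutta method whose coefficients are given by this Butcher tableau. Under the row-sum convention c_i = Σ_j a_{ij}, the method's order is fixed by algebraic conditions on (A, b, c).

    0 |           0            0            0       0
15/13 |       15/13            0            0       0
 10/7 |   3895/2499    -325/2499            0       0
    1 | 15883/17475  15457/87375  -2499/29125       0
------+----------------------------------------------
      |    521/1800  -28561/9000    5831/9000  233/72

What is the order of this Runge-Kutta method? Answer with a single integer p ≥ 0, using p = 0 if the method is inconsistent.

b = (521/1800, -28561/9000, 5831/9000, 233/72)
c = (0, 15/13, 10/7, 1)
Ac = (0, 0, -125/833, 19/233)
Σ b_i: 521/1800·1 + (-28561/9000)·1 + 5831/9000·1 + 233/72·1 = 1 ✓
b·c: (-28561/9000)·15/13 + 5831/9000·10/7 + 233/72·1 = 1/2 ✓
b·c²: (-28561/9000)·225/169 + 5831/9000·100/49 + 233/72·1 = 1/3 ✓
b·Ac: 5831/9000·(-125/833) + 233/72·19/233 = 1/6 ✓
b·c³: (-28561/9000)·3375/2197 + 5831/9000·1000/343 + 233/72·1 = 1/4 ✓
b·(c∘Ac): 5831/9000·(-1250/5831) + 233/72·19/233 = 1/8 ✓
b·Ac²: 5831/9000·(-1875/10829) + 233/72·183/3029 = 1/12 ✓
b·A²c: 233/72·3/233 = 1/24 ✓; 4 stages ⇒ order 4.

4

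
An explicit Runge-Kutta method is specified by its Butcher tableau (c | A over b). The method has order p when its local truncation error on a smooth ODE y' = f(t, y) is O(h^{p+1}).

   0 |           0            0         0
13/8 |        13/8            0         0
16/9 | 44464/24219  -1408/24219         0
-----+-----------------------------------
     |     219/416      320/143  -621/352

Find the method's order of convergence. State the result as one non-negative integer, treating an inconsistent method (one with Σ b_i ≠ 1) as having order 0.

b = (219/416, 320/143, -621/352)
c = (0, 13/8, 16/9)
Ac = (0, 0, -176/1863)
Σ b_i: 219/416·1 + 320/143·1 + (-621/352)·1 = 1 ✓
b·c: 320/143·13/8 + (-621/352)·16/9 = 1/2 ✓
b·c²: 320/143·169/64 + (-621/352)·256/81 = 1/3 ✓
b·Ac: (-621/352)·(-176/1863) = 1/6 ✓; 3 stages ⇒ order 3.

3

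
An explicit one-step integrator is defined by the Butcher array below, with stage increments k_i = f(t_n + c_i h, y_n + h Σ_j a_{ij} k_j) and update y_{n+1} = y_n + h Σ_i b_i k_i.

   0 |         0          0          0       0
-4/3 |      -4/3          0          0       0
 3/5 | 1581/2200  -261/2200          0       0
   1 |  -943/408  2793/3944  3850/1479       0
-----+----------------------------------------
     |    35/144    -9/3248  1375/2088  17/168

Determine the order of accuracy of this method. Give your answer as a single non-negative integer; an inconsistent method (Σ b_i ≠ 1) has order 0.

b = (35/144, -9/3248, 1375/2088, 17/168)
c = (0, -4/3, 3/5, 1)
Ac = (0, 0, 87/550, 21/34)
Σ b_i: 35/144·1 + (-9/3248)·1 + 1375/2088·1 + 17/168·1 = 1 ✓
b·c: (-9/3248)·(-4/3) + 1375/2088·3/5 + 17/168·1 = 1/2 ✓
b·c²: (-9/3248)·16/9 + 1375/2088·9/25 + 17/168·1 = 1/3 ✓
b·Ac: 1375/2088·87/550 + 17/168·21/34 = 1/6 ✓
b·c³: (-9/3248)·(-64/27) + 1375/2088·27/125 + 17/168·1 = 1/4 ✓
b·(c∘Ac): 1375/2088·261/2750 + 17/168·21/34 = 1/8 ✓
b·Ac²: 1375/2088·(-58/275) + 17/168·112/51 = 1/12 ✓
b·A²c: 17/168·7/17 = 1/24 ✓; 4 stages ⇒ order 4.

4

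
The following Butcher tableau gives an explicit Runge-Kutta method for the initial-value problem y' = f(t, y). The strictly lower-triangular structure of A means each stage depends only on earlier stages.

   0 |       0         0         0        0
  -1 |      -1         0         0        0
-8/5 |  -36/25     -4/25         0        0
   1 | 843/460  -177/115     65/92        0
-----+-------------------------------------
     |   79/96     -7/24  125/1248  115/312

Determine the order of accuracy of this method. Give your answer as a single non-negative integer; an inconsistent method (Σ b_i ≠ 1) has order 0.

b = (79/96, -7/24, 125/1248, 115/312)
c = (0, -1, -8/5, 1)
Ac = (0, 0, 4/25, 47/115)
Σ b_i: 79/96·1 + (-7/24)·1 + 125/1248·1 + 115/312·1 = 1 ✓
b·c: (-7/24)·(-1) + 125/1248·(-8/5) + 115/312·1 = 1/2 ✓
b·c²: (-7/24)·1 + 125/1248·64/25 + 115/312·1 = 1/3 ✓
b·Ac: 125/1248·4/25 + 115/312·47/115 = 1/6 ✓
b·c³: (-7/24)·(-1) + 125/1248·(-512/125) + 115/312·1 = 1/4 ✓
b·(c∘Ac): 125/1248·(-32/125) + 115/312·47/115 = 1/8 ✓
b·Ac²: 125/1248·(-4/25) + 115/312·31/115 = 1/12 ✓
b·A²c: 115/312·13/115 = 1/24 ✓; 4 stages ⇒ order 4.

4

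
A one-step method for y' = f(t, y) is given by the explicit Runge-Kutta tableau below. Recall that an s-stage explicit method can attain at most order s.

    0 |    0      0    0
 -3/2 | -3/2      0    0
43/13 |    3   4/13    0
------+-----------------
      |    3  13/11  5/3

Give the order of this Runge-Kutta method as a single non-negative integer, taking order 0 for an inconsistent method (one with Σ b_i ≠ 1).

b = (3, 13/11, 5/3)
c = (0, -3/2, 43/13)
Ac = (0, 0, -6/13)
Σ b_i: 3·1 + 13/11·1 + 5/3·1 = 193/33 ≠ 1 ⇒ order 0.

0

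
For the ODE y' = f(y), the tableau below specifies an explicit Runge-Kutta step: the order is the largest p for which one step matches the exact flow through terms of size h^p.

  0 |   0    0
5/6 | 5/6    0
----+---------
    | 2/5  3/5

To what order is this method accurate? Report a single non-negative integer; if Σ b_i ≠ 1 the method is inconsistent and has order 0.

b = (2/5, 3/5)
c = (0, 5/6)
Σ b_i: 2/5·1 + 3/5·1 = 1 ✓
b·c: 3/5·5/6 = 1/2 ✓; 2 stages ⇒ order 2.

2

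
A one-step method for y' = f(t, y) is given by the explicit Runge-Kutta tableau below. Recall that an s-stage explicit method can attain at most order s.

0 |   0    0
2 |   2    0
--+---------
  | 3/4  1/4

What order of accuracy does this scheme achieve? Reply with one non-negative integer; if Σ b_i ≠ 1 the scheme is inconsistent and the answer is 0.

2

b = (3/4, 1/4)
c = (0, 2)
Σ b_i: 3/4·1 + 1/4·1 = 1 ✓
b·c: 1/4·2 = 1/2 ✓; 2 stages ⇒ order 2.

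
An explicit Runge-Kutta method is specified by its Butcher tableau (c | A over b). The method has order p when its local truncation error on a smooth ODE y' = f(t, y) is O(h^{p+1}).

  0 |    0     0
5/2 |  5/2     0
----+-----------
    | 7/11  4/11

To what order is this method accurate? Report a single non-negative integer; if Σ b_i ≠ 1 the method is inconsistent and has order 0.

1

b = (7/11, 4/11)
c = (0, 5/2)
Σ b_i: 7/11·1 + 4/11·1 = 1 ✓
b·c: 4/11·5/2 = 10/11 ≠ 1/2 ⇒ order 1.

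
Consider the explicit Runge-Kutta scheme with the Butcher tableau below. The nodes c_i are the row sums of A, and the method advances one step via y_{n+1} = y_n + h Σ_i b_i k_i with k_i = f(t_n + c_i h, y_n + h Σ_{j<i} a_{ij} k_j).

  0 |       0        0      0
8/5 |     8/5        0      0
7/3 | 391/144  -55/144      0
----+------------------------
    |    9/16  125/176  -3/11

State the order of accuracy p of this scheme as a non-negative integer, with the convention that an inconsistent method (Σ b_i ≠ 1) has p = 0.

3

b = (9/16, 125/176, -3/11)
c = (0, 8/5, 7/3)
Ac = (0, 0, -11/18)
Σ b_i: 9/16·1 + 125/176·1 + (-3/11)·1 = 1 ✓
b·c: 125/176·8/5 + (-3/11)·7/3 = 1/2 ✓
b·c²: 125/176·64/25 + (-3/11)·49/9 = 1/3 ✓
b·Ac: (-3/11)·(-11/18) = 1/6 ✓; 3 stages ⇒ order 3.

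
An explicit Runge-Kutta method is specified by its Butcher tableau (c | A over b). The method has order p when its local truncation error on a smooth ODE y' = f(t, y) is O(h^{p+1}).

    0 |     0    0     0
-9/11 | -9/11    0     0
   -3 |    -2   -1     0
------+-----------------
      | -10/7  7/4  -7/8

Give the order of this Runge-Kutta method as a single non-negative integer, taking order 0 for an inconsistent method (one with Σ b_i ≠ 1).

0

b = (-10/7, 7/4, -7/8)
c = (0, -9/11, -3)
Ac = (0, 0, 9/11)
Σ b_i: (-10/7)·1 + 7/4·1 + (-7/8)·1 = -31/56 ≠ 1 ⇒ order 0.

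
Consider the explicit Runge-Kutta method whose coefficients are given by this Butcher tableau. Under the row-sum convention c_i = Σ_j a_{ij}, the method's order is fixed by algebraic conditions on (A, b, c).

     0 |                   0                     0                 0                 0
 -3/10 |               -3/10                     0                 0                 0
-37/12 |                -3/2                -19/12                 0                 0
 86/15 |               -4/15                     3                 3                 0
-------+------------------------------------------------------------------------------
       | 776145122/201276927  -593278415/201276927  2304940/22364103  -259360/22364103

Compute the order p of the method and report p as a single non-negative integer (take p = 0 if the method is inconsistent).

b = (776145122/201276927, -593278415/201276927, 2304940/22364103, -259360/22364103)
c = (0, -3/10, -37/12, 86/15)
Ac = (0, 0, 19/40, -203/20)
Σ b_i: 776145122/201276927·1 + (-593278415/201276927)·1 + 2304940/22364103·1 + (-259360/22364103)·1 = 1 ✓
b·c: (-593278415/201276927)·(-3/10) + 2304940/22364103·(-37/12) + (-259360/22364103)·86/15 = 1/2 ✓
b·c²: (-593278415/201276927)·9/100 + 2304940/22364103·1369/144 + (-259360/22364103)·7396/225 = 1/3 ✓
b·Ac: 2304940/22364103·19/40 + (-259360/22364103)·(-203/20) = 1/6 ✓
b·c³: (-593278415/201276927)·(-27/1000) + 2304940/22364103·(-50653/1728) + (-259360/22364103)·636056/3375 = -1238374515041/241532312400 ≠ 1/4 ⇒ order 3.
b·(c∘Ac): 2304940/22364103·(-703/480) + (-259360/22364103)·(-8729/150) = 468689849/894564120 ≠ 1/8
b·Ac²: 2304940/22364103·(-57/400) + (-259360/22364103)·34549/1200 = -467738669/1341846180 ≠ 1/12
b·A²c: (-259360/22364103)·57/40 = -123196/7454701 ≠ 1/24

3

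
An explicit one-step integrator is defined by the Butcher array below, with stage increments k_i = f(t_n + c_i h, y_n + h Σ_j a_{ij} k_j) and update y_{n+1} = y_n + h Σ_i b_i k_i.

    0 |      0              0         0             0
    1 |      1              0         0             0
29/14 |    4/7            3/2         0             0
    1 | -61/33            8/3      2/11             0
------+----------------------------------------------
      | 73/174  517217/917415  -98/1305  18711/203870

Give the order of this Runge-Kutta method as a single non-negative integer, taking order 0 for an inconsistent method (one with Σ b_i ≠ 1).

3

b = (73/174, 517217/917415, -98/1305, 18711/203870)
c = (0, 1, 29/14, 1)
Ac = (0, 0, 3/2, 703/231)
Σ b_i: 73/174·1 + 517217/917415·1 + (-98/1305)·1 + 18711/203870·1 = 1 ✓
b·c: 517217/917415·1 + (-98/1305)·29/14 + 18711/203870·1 = 1/2 ✓
b·c²: 517217/917415·1 + (-98/1305)·841/196 + 18711/203870·1 = 1/3 ✓
b·Ac: (-98/1305)·3/2 + 18711/203870·703/231 = 1/6 ✓
b·c³: 517217/917415·1 + (-98/1305)·24389/2744 + 18711/203870·1 = -1/84 ≠ 1/4 ⇒ order 3.
b·(c∘Ac): (-98/1305)·87/28 + 18711/203870·703/231 = 4/87 ≠ 1/8
b·Ac²: (-98/1305)·3/2 + 18711/203870·11147/3234 = 12029/59052 ≠ 1/12
b·A²c: 18711/203870·3/11 = 5103/203870 ≠ 1/24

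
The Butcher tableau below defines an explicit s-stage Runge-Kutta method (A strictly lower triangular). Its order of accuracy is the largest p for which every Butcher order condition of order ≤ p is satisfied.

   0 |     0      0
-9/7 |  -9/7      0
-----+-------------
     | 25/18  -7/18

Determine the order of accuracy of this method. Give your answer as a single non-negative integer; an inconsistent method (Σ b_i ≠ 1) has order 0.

b = (25/18, -7/18)
c = (0, -9/7)
Σ b_i: 25/18·1 + (-7/18)·1 = 1 ✓
b·c: (-7/18)·(-9/7) = 1/2 ✓; 2 stages ⇒ order 2.

2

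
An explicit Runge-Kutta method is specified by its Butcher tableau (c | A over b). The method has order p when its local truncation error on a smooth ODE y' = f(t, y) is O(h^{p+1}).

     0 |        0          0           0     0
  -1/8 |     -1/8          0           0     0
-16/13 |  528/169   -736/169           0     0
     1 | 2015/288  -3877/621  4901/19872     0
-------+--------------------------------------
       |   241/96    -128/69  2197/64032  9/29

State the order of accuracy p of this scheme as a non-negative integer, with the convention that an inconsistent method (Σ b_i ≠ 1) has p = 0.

4

b = (241/96, -128/69, 2197/64032, 9/29)
c = (0, -1/8, -16/13, 1)
Ac = (0, 0, 92/169, 103/216)
Σ b_i: 241/96·1 + (-128/69)·1 + 2197/64032·1 + 9/29·1 = 1 ✓
b·c: (-128/69)·(-1/8) + 2197/64032·(-16/13) + 9/29·1 = 1/2 ✓
b·c²: (-128/69)·1/64 + 2197/64032·256/169 + 9/29·1 = 1/3 ✓
b·Ac: 2197/64032·92/169 + 9/29·103/216 = 1/6 ✓
b·c³: (-128/69)·(-1/512) + 2197/64032·(-4096/2197) + 9/29·1 = 1/4 ✓
b·(c∘Ac): 2197/64032·(-1472/2197) + 9/29·103/216 = 1/8 ✓
b·Ac²: 2197/64032·(-23/338) + 9/29·53/192 = 1/12 ✓
b·A²c: 9/29·29/216 = 1/24 ✓; 4 stages ⇒ order 4.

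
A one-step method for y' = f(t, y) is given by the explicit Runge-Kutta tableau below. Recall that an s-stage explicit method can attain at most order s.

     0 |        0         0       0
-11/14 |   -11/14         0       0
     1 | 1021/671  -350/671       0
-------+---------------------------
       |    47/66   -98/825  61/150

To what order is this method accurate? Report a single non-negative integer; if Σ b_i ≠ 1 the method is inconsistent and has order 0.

3

b = (47/66, -98/825, 61/150)
c = (0, -11/14, 1)
Ac = (0, 0, 25/61)
Σ b_i: 47/66·1 + (-98/825)·1 + 61/150·1 = 1 ✓
b·c: (-98/825)·(-11/14) + 61/150·1 = 1/2 ✓
b·c²: (-98/825)·121/196 + 61/150·1 = 1/3 ✓
b·Ac: 61/150·25/61 = 1/6 ✓; 3 stages ⇒ order 3.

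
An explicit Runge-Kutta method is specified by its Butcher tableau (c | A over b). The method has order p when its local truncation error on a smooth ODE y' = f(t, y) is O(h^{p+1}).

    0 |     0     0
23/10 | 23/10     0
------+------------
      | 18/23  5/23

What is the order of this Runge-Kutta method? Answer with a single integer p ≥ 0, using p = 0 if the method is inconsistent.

b = (18/23, 5/23)
c = (0, 23/10)
Σ b_i: 18/23·1 + 5/23·1 = 1 ✓
b·c: 5/23·23/10 = 1/2 ✓; 2 stages ⇒ order 2.

2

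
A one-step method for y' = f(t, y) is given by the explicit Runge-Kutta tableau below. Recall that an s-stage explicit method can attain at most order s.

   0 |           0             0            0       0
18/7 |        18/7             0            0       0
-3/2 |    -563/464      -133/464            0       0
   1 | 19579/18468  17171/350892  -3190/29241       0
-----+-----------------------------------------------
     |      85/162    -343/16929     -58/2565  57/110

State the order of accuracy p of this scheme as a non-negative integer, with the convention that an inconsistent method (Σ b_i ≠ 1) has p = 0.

4

b = (85/162, -343/16929, -58/2565, 57/110)
c = (0, 18/7, -3/2, 1)
Ac = (0, 0, -171/232, 11/38)
Σ b_i: 85/162·1 + (-343/16929)·1 + (-58/2565)·1 + 57/110·1 = 1 ✓
b·c: (-343/16929)·18/7 + (-58/2565)·(-3/2) + 57/110·1 = 1/2 ✓
b·c²: (-343/16929)·324/49 + (-58/2565)·9/4 + 57/110·1 = 1/3 ✓
b·Ac: (-58/2565)·(-171/232) + 57/110·11/38 = 1/6 ✓
b·c³: (-343/16929)·5832/343 + (-58/2565)·(-27/8) + 57/110·1 = 1/4 ✓
b·(c∘Ac): (-58/2565)·513/464 + 57/110·11/38 = 1/8 ✓
b·Ac²: (-58/2565)·(-1539/812) + 57/110·187/2394 = 1/12 ✓
b·A²c: 57/110·55/684 = 1/24 ✓; 4 stages ⇒ order 4.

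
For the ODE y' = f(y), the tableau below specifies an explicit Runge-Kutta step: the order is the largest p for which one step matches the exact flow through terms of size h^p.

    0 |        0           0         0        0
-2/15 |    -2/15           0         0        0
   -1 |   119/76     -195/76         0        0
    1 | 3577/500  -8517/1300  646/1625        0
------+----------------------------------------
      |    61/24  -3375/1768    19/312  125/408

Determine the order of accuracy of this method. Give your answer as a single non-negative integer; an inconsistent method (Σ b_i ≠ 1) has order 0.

4

b = (61/24, -3375/1768, 19/312, 125/408)
c = (0, -2/15, -1, 1)
Ac = (0, 0, 13/38, 119/250)
Σ b_i: 61/24·1 + (-3375/1768)·1 + 19/312·1 + 125/408·1 = 1 ✓
b·c: (-3375/1768)·(-2/15) + 19/312·(-1) + 125/408·1 = 1/2 ✓
b·c²: (-3375/1768)·4/225 + 19/312·1 + 125/408·1 = 1/3 ✓
b·Ac: 19/312·13/38 + 125/408·119/250 = 1/6 ✓
b·c³: (-3375/1768)·(-8/3375) + 19/312·(-1) + 125/408·1 = 1/4 ✓
b·(c∘Ac): 19/312·(-13/38) + 125/408·119/250 = 1/8 ✓
b·Ac²: 19/312·(-13/285) + 125/408·527/1875 = 1/12 ✓
b·A²c: 125/408·17/125 = 1/24 ✓; 4 stages ⇒ order 4.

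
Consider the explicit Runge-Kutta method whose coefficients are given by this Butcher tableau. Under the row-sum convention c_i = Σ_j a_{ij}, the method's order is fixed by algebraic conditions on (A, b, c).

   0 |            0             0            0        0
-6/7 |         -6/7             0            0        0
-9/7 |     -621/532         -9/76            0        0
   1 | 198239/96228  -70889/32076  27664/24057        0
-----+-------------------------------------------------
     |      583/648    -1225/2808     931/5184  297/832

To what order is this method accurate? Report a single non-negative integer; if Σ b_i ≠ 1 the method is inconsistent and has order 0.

4

b = (583/648, -1225/2808, 931/5184, 297/832)
c = (0, -6/7, -9/7, 1)
Ac = (0, 0, 27/266, 247/594)
Σ b_i: 583/648·1 + (-1225/2808)·1 + 931/5184·1 + 297/832·1 = 1 ✓
b·c: (-1225/2808)·(-6/7) + 931/5184·(-9/7) + 297/832·1 = 1/2 ✓
b·c²: (-1225/2808)·36/49 + 931/5184·81/49 + 297/832·1 = 1/3 ✓
b·Ac: 931/5184·27/266 + 297/832·247/594 = 1/6 ✓
b·c³: (-1225/2808)·(-216/343) + 931/5184·(-729/343) + 297/832·1 = 1/4 ✓
b·(c∘Ac): 931/5184·(-243/1862) + 297/832·247/594 = 1/8 ✓
b·Ac²: 931/5184·(-81/931) + 297/832·247/891 = 1/12 ✓
b·A²c: 297/832·104/891 = 1/24 ✓; 4 stages ⇒ order 4.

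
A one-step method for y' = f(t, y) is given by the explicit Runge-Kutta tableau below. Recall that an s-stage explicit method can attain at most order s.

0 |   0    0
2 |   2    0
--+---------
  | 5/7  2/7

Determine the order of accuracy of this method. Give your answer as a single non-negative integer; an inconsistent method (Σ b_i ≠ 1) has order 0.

b = (5/7, 2/7)
c = (0, 2)
Σ b_i: 5/7·1 + 2/7·1 = 1 ✓
b·c: 2/7·2 = 4/7 ≠ 1/2 ⇒ order 1.

1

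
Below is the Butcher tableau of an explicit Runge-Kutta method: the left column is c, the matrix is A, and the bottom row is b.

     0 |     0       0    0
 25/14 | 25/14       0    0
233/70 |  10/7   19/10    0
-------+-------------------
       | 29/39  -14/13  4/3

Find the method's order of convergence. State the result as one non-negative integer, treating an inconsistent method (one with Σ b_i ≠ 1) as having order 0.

1

b = (29/39, -14/13, 4/3)
c = (0, 25/14, 233/70)
Ac = (0, 0, 95/28)
Σ b_i: 29/39·1 + (-14/13)·1 + 4/3·1 = 1 ✓
b·c: (-14/13)·25/14 + 4/3·233/70 = 3433/1365 ≠ 1/2 ⇒ order 1.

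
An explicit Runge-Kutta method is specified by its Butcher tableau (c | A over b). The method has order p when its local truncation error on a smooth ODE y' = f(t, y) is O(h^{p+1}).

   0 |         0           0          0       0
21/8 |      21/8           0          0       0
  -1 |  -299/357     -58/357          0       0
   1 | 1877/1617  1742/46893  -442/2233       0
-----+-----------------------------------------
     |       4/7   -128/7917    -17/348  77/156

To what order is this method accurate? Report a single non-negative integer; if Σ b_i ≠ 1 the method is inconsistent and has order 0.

4

b = (4/7, -128/7917, -17/348, 77/156)
c = (0, 21/8, -1, 1)
Ac = (0, 0, -29/68, 13/44)
Σ b_i: 4/7·1 + (-128/7917)·1 + (-17/348)·1 + 77/156·1 = 1 ✓
b·c: (-128/7917)·21/8 + (-17/348)·(-1) + 77/156·1 = 1/2 ✓
b·c²: (-128/7917)·441/64 + (-17/348)·1 + 77/156·1 = 1/3 ✓
b·Ac: (-17/348)·(-29/68) + 77/156·13/44 = 1/6 ✓
b·c³: (-128/7917)·9261/512 + (-17/348)·(-1) + 77/156·1 = 1/4 ✓
b·(c∘Ac): (-17/348)·29/68 + 77/156·13/44 = 1/8 ✓
b·Ac²: (-17/348)·(-609/544) + 77/156·13/224 = 1/12 ✓
b·A²c: 77/156·13/154 = 1/24 ✓; 4 stages ⇒ order 4.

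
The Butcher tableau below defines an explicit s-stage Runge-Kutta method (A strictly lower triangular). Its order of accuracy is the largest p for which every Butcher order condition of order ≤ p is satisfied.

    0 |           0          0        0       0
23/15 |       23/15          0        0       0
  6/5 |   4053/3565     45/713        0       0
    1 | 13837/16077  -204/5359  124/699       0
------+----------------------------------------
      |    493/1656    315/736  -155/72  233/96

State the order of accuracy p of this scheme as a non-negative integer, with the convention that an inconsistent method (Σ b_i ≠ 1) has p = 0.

b = (493/1656, 315/736, -155/72, 233/96)
c = (0, 23/15, 6/5, 1)
Ac = (0, 0, 3/31, 36/233)
Σ b_i: 493/1656·1 + 315/736·1 + (-155/72)·1 + 233/96·1 = 1 ✓
b·c: 315/736·23/15 + (-155/72)·6/5 + 233/96·1 = 1/2 ✓
b·c²: 315/736·529/225 + (-155/72)·36/25 + 233/96·1 = 1/3 ✓
b·Ac: (-155/72)·3/31 + 233/96·36/233 = 1/6 ✓
b·c³: 315/736·12167/3375 + (-155/72)·216/125 + 233/96·1 = 1/4 ✓
b·(c∘Ac): (-155/72)·18/155 + 233/96·36/233 = 1/8 ✓
b·Ac²: (-155/72)·23/155 + 233/96·116/699 = 1/12 ✓
b·A²c: 233/96·4/233 = 1/24 ✓; 4 stages ⇒ order 4.

4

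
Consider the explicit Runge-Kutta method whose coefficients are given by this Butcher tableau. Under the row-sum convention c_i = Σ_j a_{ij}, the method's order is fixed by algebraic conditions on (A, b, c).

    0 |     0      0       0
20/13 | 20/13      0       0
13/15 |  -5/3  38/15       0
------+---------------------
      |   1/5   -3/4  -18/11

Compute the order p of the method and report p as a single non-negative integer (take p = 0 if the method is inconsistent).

b = (1/5, -3/4, -18/11)
c = (0, 20/13, 13/15)
Ac = (0, 0, 152/39)
Σ b_i: 1/5·1 + (-3/4)·1 + (-18/11)·1 = -481/220 ≠ 1 ⇒ order 0.

0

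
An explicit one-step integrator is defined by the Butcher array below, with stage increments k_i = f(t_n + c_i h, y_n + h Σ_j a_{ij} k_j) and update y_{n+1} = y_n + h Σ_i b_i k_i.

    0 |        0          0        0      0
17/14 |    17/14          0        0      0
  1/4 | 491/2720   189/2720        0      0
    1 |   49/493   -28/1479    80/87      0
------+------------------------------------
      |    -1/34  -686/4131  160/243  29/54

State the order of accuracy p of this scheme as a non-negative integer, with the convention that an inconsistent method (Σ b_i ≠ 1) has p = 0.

4

b = (-1/34, -686/4131, 160/243, 29/54)
c = (0, 17/14, 1/4, 1)
Ac = (0, 0, 27/320, 6/29)
Σ b_i: (-1/34)·1 + (-686/4131)·1 + 160/243·1 + 29/54·1 = 1 ✓
b·c: (-686/4131)·17/14 + 160/243·1/4 + 29/54·1 = 1/2 ✓
b·c²: (-686/4131)·289/196 + 160/243·1/16 + 29/54·1 = 1/3 ✓
b·Ac: 160/243·27/320 + 29/54·6/29 = 1/6 ✓
b·c³: (-686/4131)·4913/2744 + 160/243·1/64 + 29/54·1 = 1/4 ✓
b·(c∘Ac): 160/243·27/1280 + 29/54·6/29 = 1/8 ✓
b·Ac²: 160/243·459/4480 + 29/54·6/203 = 1/12 ✓
b·A²c: 29/54·9/116 = 1/24 ✓; 4 stages ⇒ order 4.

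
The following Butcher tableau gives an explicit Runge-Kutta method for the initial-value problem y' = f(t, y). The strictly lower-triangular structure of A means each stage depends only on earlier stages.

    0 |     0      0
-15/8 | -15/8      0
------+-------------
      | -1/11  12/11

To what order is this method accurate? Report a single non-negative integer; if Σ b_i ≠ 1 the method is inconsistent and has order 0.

b = (-1/11, 12/11)
c = (0, -15/8)
Σ b_i: (-1/11)·1 + 12/11·1 = 1 ✓
b·c: 12/11·(-15/8) = -45/22 ≠ 1/2 ⇒ order 1.

1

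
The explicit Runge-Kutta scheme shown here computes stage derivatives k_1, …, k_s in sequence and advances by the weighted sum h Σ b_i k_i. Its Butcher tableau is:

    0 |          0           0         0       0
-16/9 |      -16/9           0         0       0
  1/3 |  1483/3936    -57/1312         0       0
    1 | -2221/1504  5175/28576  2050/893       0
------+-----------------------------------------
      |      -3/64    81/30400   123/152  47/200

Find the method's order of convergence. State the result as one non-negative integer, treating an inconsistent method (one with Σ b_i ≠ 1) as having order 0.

b = (-3/64, 81/30400, 123/152, 47/200)
c = (0, -16/9, 1/3, 1)
Ac = (0, 0, 19/246, 125/282)
Σ b_i: (-3/64)·1 + 81/30400·1 + 123/152·1 + 47/200·1 = 1 ✓
b·c: 81/30400·(-16/9) + 123/152·1/3 + 47/200·1 = 1/2 ✓
b·c²: 81/30400·256/81 + 123/152·1/9 + 47/200·1 = 1/3 ✓
b·Ac: 123/152·19/246 + 47/200·125/282 = 1/6 ✓
b·c³: 81/30400·(-4096/729) + 123/152·1/27 + 47/200·1 = 1/4 ✓
b·(c∘Ac): 123/152·19/738 + 47/200·125/282 = 1/8 ✓
b·Ac²: 123/152·(-152/1107) + 47/200·350/423 = 1/12 ✓
b·A²c: 47/200·25/141 = 1/24 ✓; 4 stages ⇒ order 4.

4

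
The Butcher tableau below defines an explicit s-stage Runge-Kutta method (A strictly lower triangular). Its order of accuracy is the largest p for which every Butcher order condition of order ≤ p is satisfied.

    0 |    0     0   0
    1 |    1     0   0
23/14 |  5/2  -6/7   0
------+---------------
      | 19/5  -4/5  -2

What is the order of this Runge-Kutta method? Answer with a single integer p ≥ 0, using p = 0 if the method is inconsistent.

1

b = (19/5, -4/5, -2)
c = (0, 1, 23/14)
Ac = (0, 0, -6/7)
Σ b_i: 19/5·1 + (-4/5)·1 + (-2)·1 = 1 ✓
b·c: (-4/5)·1 + (-2)·23/14 = -143/35 ≠ 1/2 ⇒ order 1.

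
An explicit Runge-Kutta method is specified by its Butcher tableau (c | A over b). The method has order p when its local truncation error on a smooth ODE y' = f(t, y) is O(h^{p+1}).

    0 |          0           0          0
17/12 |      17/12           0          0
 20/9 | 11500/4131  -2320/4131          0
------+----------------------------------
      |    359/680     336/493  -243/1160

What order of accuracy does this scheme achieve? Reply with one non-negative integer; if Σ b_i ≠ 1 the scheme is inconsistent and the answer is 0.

b = (359/680, 336/493, -243/1160)
c = (0, 17/12, 20/9)
Ac = (0, 0, -580/729)
Σ b_i: 359/680·1 + 336/493·1 + (-243/1160)·1 = 1 ✓
b·c: 336/493·17/12 + (-243/1160)·20/9 = 1/2 ✓
b·c²: 336/493·289/144 + (-243/1160)·400/81 = 1/3 ✓
b·Ac: (-243/1160)·(-580/729) = 1/6 ✓; 3 stages ⇒ order 3.

3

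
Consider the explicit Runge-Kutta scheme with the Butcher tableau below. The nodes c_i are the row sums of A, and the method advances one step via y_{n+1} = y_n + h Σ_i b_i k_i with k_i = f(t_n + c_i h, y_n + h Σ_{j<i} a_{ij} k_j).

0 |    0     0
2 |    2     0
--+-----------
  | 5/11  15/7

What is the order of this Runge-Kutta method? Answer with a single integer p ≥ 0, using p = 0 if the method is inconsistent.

0

b = (5/11, 15/7)
c = (0, 2)
Σ b_i: 5/11·1 + 15/7·1 = 200/77 ≠ 1 ⇒ order 0.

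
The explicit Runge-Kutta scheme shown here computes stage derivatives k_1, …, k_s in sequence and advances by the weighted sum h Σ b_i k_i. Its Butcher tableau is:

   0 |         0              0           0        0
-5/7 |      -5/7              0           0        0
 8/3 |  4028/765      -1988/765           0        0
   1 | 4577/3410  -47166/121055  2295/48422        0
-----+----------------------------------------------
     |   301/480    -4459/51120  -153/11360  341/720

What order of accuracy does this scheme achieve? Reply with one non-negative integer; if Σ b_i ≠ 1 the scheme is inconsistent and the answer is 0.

4

b = (301/480, -4459/51120, -153/11360, 341/720)
c = (0, -5/7, 8/3, 1)
Ac = (0, 0, 284/153, 138/341)
Σ b_i: 301/480·1 + (-4459/51120)·1 + (-153/11360)·1 + 341/720·1 = 1 ✓
b·c: (-4459/51120)·(-5/7) + (-153/11360)·8/3 + 341/720·1 = 1/2 ✓
b·c²: (-4459/51120)·25/49 + (-153/11360)·64/9 + 341/720·1 = 1/3 ✓
b·Ac: (-153/11360)·284/153 + 341/720·138/341 = 1/6 ✓
b·c³: (-4459/51120)·(-125/343) + (-153/11360)·512/27 + 341/720·1 = 1/4 ✓
b·(c∘Ac): (-153/11360)·2272/459 + 341/720·138/341 = 1/8 ✓
b·Ac²: (-153/11360)·(-1420/1071) + 341/720·30/217 = 1/12 ✓
b·A²c: 341/720·30/341 = 1/24 ✓; 4 stages ⇒ order 4.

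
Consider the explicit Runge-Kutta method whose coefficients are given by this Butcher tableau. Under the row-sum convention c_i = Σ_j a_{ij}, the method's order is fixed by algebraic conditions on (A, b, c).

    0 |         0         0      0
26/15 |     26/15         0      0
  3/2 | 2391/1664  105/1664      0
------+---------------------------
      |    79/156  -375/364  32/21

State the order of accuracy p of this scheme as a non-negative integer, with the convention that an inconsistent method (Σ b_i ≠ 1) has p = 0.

3

b = (79/156, -375/364, 32/21)
c = (0, 26/15, 3/2)
Ac = (0, 0, 7/64)
Σ b_i: 79/156·1 + (-375/364)·1 + 32/21·1 = 1 ✓
b·c: (-375/364)·26/15 + 32/21·3/2 = 1/2 ✓
b·c²: (-375/364)·676/225 + 32/21·9/4 = 1/3 ✓
b·Ac: 32/21·7/64 = 1/6 ✓; 3 stages ⇒ order 3.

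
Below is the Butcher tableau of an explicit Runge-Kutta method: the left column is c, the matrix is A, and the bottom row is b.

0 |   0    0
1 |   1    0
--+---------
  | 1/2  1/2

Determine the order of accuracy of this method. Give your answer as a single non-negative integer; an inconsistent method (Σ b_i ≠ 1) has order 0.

2

b = (1/2, 1/2)
c = (0, 1)
Σ b_i: 1/2·1 + 1/2·1 = 1 ✓
b·c: 1/2·1 = 1/2 ✓; 2 stages ⇒ order 2.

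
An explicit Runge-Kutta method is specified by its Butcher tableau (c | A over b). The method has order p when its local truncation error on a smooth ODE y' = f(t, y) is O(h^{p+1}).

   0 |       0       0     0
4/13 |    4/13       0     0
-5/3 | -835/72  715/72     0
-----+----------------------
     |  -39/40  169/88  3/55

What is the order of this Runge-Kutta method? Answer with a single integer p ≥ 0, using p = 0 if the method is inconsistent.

3

b = (-39/40, 169/88, 3/55)
c = (0, 4/13, -5/3)
Ac = (0, 0, 55/18)
Σ b_i: (-39/40)·1 + 169/88·1 + 3/55·1 = 1 ✓
b·c: 169/88·4/13 + 3/55·(-5/3) = 1/2 ✓
b·c²: 169/88·16/169 + 3/55·25/9 = 1/3 ✓
b·Ac: 3/55·55/18 = 1/6 ✓; 3 stages ⇒ order 3.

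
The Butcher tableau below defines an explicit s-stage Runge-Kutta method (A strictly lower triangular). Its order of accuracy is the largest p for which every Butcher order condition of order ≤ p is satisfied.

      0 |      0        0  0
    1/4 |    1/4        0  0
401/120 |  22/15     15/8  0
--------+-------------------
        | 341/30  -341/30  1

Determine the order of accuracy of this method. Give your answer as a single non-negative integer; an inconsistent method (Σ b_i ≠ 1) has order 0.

2

b = (341/30, -341/30, 1)
c = (0, 1/4, 401/120)
Ac = (0, 0, 15/32)
Σ b_i: 341/30·1 + (-341/30)·1 + 1·1 = 1 ✓
b·c: (-341/30)·1/4 + 1·401/120 = 1/2 ✓
b·c²: (-341/30)·1/16 + 1·160801/14400 = 150571/14400 ≠ 1/3 ⇒ order 2.
b·Ac: 1·15/32 = 15/32 ≠ 1/6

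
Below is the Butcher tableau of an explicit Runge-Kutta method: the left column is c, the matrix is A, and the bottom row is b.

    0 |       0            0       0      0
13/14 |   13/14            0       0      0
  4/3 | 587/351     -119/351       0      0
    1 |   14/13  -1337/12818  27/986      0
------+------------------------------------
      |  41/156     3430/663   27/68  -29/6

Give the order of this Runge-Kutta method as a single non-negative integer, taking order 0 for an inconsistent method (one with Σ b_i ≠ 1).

b = (41/156, 3430/663, 27/68, -29/6)
c = (0, 13/14, 4/3, 1)
Ac = (0, 0, -17/54, -7/116)
Σ b_i: 41/156·1 + 3430/663·1 + 27/68·1 + (-29/6)·1 = 1 ✓
b·c: 3430/663·13/14 + 27/68·4/3 + (-29/6)·1 = 1/2 ✓
b·c²: 3430/663·169/196 + 27/68·16/9 + (-29/6)·1 = 1/3 ✓
b·Ac: 27/68·(-17/54) + (-29/6)·(-7/116) = 1/6 ✓
b·c³: 3430/663·2197/2744 + 27/68·64/27 + (-29/6)·1 = 1/4 ✓
b·(c∘Ac): 27/68·(-34/81) + (-29/6)·(-7/116) = 1/8 ✓
b·Ac²: 27/68·(-221/756) + (-29/6)·(-67/1624) = 1/12 ✓
b·A²c: (-29/6)·(-1/116) = 1/24 ✓; 4 stages ⇒ order 4.

4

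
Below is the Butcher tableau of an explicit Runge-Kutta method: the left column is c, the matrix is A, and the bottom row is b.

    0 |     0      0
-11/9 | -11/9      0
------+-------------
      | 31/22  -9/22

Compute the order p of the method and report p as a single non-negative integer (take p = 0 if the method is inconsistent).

b = (31/22, -9/22)
c = (0, -11/9)
Σ b_i: 31/22·1 + (-9/22)·1 = 1 ✓
b·c: (-9/22)·(-11/9) = 1/2 ✓; 2 stages ⇒ order 2.

2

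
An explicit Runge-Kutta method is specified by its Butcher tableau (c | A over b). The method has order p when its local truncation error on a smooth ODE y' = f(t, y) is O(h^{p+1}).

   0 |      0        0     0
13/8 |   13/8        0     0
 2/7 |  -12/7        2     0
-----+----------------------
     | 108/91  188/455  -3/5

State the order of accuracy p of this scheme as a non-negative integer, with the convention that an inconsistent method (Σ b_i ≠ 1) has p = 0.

2

b = (108/91, 188/455, -3/5)
c = (0, 13/8, 2/7)
Ac = (0, 0, 13/4)
Σ b_i: 108/91·1 + 188/455·1 + (-3/5)·1 = 1 ✓
b·c: 188/455·13/8 + (-3/5)·2/7 = 1/2 ✓
b·c²: 188/455·169/64 + (-3/5)·4/49 = 817/784 ≠ 1/3 ⇒ order 2.
b·Ac: (-3/5)·13/4 = -39/20 ≠ 1/6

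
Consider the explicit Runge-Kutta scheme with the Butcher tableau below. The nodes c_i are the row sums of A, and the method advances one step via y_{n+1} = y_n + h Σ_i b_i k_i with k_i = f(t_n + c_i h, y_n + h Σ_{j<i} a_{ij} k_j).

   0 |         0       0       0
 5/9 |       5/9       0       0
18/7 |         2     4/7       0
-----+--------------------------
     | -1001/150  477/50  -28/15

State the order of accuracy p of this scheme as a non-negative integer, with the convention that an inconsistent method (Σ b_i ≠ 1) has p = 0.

b = (-1001/150, 477/50, -28/15)
c = (0, 5/9, 18/7)
Ac = (0, 0, 20/63)
Σ b_i: (-1001/150)·1 + 477/50·1 + (-28/15)·1 = 1 ✓
b·c: 477/50·5/9 + (-28/15)·18/7 = 1/2 ✓
b·c²: 477/50·25/81 + (-28/15)·324/49 = -5921/630 ≠ 1/3 ⇒ order 2.
b·Ac: (-28/15)·20/63 = -16/27 ≠ 1/6

2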